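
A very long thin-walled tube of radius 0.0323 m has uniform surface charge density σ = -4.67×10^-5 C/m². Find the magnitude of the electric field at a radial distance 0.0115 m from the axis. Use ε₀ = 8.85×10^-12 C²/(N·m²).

Take a coaxial cylindrical Gaussian surface of radius r = 0.0115 m and length L (r < 0.0323 m, inside the shell).
No charge is enclosed, so Gauss's law gives E·2πrL = 0 ⇒ E = 0.

E = 0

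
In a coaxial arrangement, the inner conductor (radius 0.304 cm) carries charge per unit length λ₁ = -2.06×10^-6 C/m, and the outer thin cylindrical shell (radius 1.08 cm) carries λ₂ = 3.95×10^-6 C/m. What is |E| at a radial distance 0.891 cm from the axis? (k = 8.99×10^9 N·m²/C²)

Take a coaxial cylindrical Gaussian surface of radius r = 0.891 cm and length L (between the conductors, 0.304 cm < r < 1.08 cm).
Only the inner wire is enclosed; the outer shell contributes nothing inside itself. λ_enc = λ₁ = -2.06×10^-6 C/m.
Applying ∮E·dA = Q_enc/ε₀ with the end caps contributing no flux:
E = 2k|λ_enc|/r = 2(8.99×10^9)(2.06×10^-6)/(0.00891) = 4.16×10^6 N/C.

E = 4.16×10^6 N/C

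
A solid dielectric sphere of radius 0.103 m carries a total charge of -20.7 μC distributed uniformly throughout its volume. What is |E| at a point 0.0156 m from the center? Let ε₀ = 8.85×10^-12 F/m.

Use a concentric Gaussian sphere at r = 0.0156 m (r < R).
For a uniform sphere the enclosed fraction is (r/R)³, so Q_enc = (-20.7 μC)(0.0156/0.103)³ = -7.192×10^-8 C.
Gauss's law: E·4πr² = Q_enc/ε₀.
E = |Q_enc|/(4πε₀r²) = (7.192×10^-8)/(4π·8.85×10^-12·(0.0156)²) = 2.66×10^6 N/C.

2.66e6 N/C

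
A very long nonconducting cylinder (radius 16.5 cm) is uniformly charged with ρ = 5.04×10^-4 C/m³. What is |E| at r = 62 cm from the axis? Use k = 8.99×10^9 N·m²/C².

1.25×10^6 V/m

Choose a coaxial cylinder of radius r = 62 cm (arbitrary length L) as the Gaussian surface (r > 16.5 cm, full cross-section enclosed).
λ_enc = ρ·πR² = (5.04e-4)π(0.165)² = 4.311×10^-5 C/m.
By Gauss's law (flux through the curved wall only), E·2πrL = λ_enc L/ε₀.
E = 2k|λ_enc|/r = 2(8.99×10^9)(4.311×10^-5)/(0.62) = 1.25e6 N/C.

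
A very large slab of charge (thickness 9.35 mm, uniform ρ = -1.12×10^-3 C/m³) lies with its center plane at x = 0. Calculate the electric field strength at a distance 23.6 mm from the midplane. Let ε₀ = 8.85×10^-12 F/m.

The point |x| = 23.6 mm lies outside the slab (half-thickness 0.004675 m). A symmetric pillbox spanning the full slab encloses Q_enc = ρ·d·A.
Flux = 2EA ⇒ E = |ρ|d/(2ε₀), independent of distance outside.
E = (1.12×10^-3)(0.00935)/(2·8.85×10^-12) = 5.92×10^5 N/C.

|E| = 5.92×10^5 V/m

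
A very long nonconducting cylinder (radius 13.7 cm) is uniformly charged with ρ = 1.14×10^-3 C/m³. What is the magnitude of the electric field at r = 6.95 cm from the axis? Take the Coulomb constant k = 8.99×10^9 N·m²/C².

|E| = 4.48×10^6 N/C

By cylindrical symmetry E is radial; use a coaxial Gaussian cylinder of radius 6.95 cm and length L (r < R).
Enclosed charge per unit length: λ_enc = ρ·πr² = (1.14×10^-3)π(0.0695)² = 1.73×10^-5 C/m.
Gauss's law: E·2πrL = λ_enc L/ε₀.
E = 2k|λ_enc|/r = 2(8.99×10^9)(1.73×10^-5)/(0.0695) = 4.48×10^6 N/C.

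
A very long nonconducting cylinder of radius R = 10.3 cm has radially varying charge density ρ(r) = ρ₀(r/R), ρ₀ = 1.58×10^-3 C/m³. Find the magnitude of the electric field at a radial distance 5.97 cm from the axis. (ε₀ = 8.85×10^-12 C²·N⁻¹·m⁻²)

|E| = 2.06×10^6 V/m

Coaxial Gaussian cylinder, radius r = 5.97 cm, length L (r < R).
λ_enc = ∫₀^r ρ(r')·2πr' dr' = (2πρ₀/R)·r^3/3 = 6.836×10^-6 C/m.
By Gauss's law (flux through the curved wall only), E·2πrL = λ_enc L/ε₀.
E = |λ_enc|/(2πε₀r) = (6.836e-6)/(2π·8.85×10^-12·0.0597) = 2.06×10^6 N/C.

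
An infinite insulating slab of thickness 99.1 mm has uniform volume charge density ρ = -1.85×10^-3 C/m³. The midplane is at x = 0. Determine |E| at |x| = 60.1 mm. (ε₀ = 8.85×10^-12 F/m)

|E| ≈ 1.04e7 V/m

The point |x| = 60.1 mm lies outside the slab (half-thickness 0.04955 m). A symmetric pillbox spanning the full slab encloses Q_enc = ρ·d·A.
Flux = 2EA ⇒ E = |ρ|d/(2ε₀), independent of distance outside.
E = (1.85e-3)(0.0991)/(2·8.85×10^-12) = 1.04×10^7 N/C.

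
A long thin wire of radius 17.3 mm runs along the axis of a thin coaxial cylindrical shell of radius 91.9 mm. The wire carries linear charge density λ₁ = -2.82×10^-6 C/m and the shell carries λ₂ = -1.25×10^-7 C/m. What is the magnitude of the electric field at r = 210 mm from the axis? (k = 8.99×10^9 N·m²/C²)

Take a coaxial cylindrical Gaussian surface of radius r = 210 mm and length L (r > 91.9 mm, enclosing both).
λ_enc = λ₁ + λ₂ = (-2.82×10^-6) + (-1.25×10^-7) = -2.945×10^-6 C/m.
Gauss's law: E·2πrL = λ_enc L/ε₀.
E = 2k|λ_enc|/r = 2(8.99×10^9)(2.945×10^-6)/(0.21) = 2.52×10^5 N/C.

2.52×10^5 N/C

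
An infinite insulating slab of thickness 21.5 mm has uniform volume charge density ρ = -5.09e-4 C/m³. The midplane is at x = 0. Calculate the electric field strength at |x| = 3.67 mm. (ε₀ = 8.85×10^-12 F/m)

By symmetry E is perpendicular to the slab. A Gaussian pillbox from −3.67 mm to +3.67 mm (face area A) lies entirely within the slab.
Q_enc = ρ·(2x)·A and flux = 2EA, so 2EA = 2ρxA/ε₀ ⇒ E = |ρ|x/ε₀.
E = (5.09×10^-4)(0.00367)/(8.85×10^-12) = 2.11×10^5 N/C.

|E| = 2.11e5 N/C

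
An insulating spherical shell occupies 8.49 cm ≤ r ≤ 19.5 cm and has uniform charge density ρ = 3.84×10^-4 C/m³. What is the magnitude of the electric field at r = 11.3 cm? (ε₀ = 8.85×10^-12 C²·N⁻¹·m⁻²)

E ≈ 9.41×10^5 V/m

Take a concentric spherical Gaussian surface of radius r = 11.3 cm (within the shell material, 8.49 cm < r < 19.5 cm).
Enclosed charge is the volume from a to r: Q_enc = (4π/3)ρ(r³ − a³) = 1.337e-6 C.
By Gauss's law, ∮E·dA = E·4πr² = Q_enc/ε₀.
E = |Q_enc|/(4πε₀r²) = (1.337×10^-6)/(4π·8.85×10^-12·(0.113)²) = 9.41e5 N/C.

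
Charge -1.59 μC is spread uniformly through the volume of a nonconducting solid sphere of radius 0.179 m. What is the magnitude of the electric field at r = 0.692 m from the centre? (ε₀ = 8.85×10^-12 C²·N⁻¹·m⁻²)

Symmetry ⇒ E = E(r) r̂. Gaussian sphere of radius r = 0.692 m (r > R, so the entire charge is enclosed).
Q_enc = -1.59 μC = -1.59×10^-6 C.
Since E is radial and uniform over the Gaussian sphere, Φ = E·4πr² = Q_enc/ε₀.
E = |Q_enc|/(4πε₀r²) = (1.59×10^-6)/(4π·8.85×10^-12·(0.692)²) = 2.99×10^4 N/C.

|E| ≈ 2.99e4 N/C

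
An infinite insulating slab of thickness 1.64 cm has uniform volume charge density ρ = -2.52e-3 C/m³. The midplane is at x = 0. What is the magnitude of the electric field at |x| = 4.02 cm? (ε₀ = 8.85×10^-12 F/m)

E ≈ 2.33×10^6 N/C

The point |x| = 4.02 cm lies outside the slab (half-thickness 0.0082 m). A symmetric pillbox spanning the full slab encloses Q_enc = ρ·d·A.
Flux = 2EA ⇒ E = |ρ|d/(2ε₀), independent of distance outside.
E = (2.52×10^-3)(0.0164)/(2·8.85×10^-12) = 2.33e6 N/C.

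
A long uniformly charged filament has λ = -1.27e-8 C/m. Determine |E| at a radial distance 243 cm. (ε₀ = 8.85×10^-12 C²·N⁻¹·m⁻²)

E = 94 N/C

Take a coaxial cylindrical Gaussian surface of radius r = 243 cm and length L.
Q_enc = λL, so λ_enc = -1.27e-8 C/m.
Gauss's law: E·2πrL = λ_enc L/ε₀.
E = |λ_enc|/(2πε₀r) = (1.27e-8)/(2π·8.85×10^-12·2.43) = 94 N/C.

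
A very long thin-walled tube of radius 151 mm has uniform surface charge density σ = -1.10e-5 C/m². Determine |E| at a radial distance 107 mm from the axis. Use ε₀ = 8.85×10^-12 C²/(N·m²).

Take a coaxial cylindrical Gaussian surface of radius r = 107 mm and length L (r < 151 mm, inside the shell).
All the surface charge lies outside this cylinder: Q_enc = 0, hence E = 0.

E = 0 (no enclosed charge)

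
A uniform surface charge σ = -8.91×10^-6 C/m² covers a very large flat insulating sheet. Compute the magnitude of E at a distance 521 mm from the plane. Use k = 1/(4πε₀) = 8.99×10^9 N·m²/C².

|E| ≈ 5.03×10^5 N/C

By planar symmetry E is perpendicular to the sheet and uniform; use a Gaussian pillbox with flat faces of area A on each side of the sheet.
Flux Φ = 2EA and Q_enc = σA, so 2EA = σA/ε₀ ⇒ E = |σ|/(2ε₀), independent of distance.
E = 2πk|σ| = 2π(8.99×10^9)(8.91e-6) = 5.03×10^5 N/C.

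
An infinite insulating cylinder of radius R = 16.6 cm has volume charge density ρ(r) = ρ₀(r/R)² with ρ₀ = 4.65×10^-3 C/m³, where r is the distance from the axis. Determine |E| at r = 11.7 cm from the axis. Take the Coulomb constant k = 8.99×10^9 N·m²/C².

7.63e6 V/m

Take a coaxial cylindrical Gaussian surface of radius r = 11.7 cm and length L (r < R).
Integrating ρ over the cross-section to radius r: λ_enc = (2πρ₀/R²) ∫₀^r r'^3 dr' = 2πρ₀ r^4/(4·R²) = 4.967×10^-5 C/m.
By Gauss's law (flux through the curved wall only), E·2πrL = λ_enc L/ε₀.
E = 2k|λ_enc|/r = 2(8.99×10^9)(4.967×10^-5)/(0.117) = 7.63×10^6 N/C.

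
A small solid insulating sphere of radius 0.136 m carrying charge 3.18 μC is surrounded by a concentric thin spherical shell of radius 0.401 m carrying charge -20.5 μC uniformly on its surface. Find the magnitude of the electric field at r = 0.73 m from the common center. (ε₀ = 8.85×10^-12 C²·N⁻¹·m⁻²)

By spherical symmetry E is radial; choose a Gaussian sphere of radius r = 0.73 m (r > 0.401 m, enclosing both).
Q_enc = (3.18 μC) + (-20.5 μC) = -1.732×10^-5 C.
Gauss's law: E·4πr² = Q_enc/ε₀.
E = |Q_enc|/(4πε₀r²) = (1.732×10^-5)/(4π·8.85×10^-12·(0.73)²) = 2.92×10^5 N/C.

E = 2.92e5 N/C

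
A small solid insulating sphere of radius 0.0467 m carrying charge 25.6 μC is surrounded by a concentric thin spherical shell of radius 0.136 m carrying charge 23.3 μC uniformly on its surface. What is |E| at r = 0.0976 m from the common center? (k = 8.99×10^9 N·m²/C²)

Symmetry ⇒ E = E(r) r̂. Gaussian sphere of radius r = 0.0976 m (between the bodies, 0.0467 m < r < 0.136 m).
Only the inner charge is enclosed; the outer shell contributes nothing inside itself. Q_enc = 25.6 μC = 2.56e-5 C.
Since E is radial and uniform over the Gaussian sphere, Φ = E·4πr² = Q_enc/ε₀.
E = k|Q_enc|/r² = (8.99×10^9)(2.56e-5)/(0.0976)² = 2.42e7 N/C.

2.42×10^7 N/C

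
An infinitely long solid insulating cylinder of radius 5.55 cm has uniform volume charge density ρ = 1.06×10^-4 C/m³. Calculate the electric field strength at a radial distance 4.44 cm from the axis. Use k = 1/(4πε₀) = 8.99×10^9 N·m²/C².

Take a coaxial cylindrical Gaussian surface of radius r = 4.44 cm and length L (r < R).
Charge inside radius r per length L is ρ·πr²·L, so λ_enc = ρπr² = 6.565×10^-7 C/m.
By Gauss's law (flux through the curved wall only), E·2πrL = λ_enc L/ε₀.
E = 2k|λ_enc|/r = 2(8.99×10^9)(6.565×10^-7)/(0.0444) = 2.66×10^5 N/C.

|E| = 2.66×10^5 N/C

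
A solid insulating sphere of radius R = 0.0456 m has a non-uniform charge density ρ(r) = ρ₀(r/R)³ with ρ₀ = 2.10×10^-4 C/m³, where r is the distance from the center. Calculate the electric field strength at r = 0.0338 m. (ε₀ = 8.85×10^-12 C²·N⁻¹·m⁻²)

E = 5.44×10^4 V/m

Use a concentric Gaussian sphere at r = 0.0338 m (r < R).
Integrate the density: Q_enc = 4π ∫₀^r ρ₀(r'/R)^3 r'² dr' = 4πρ₀ r^6/(6·R³) = 6.916e-9 C.
Since E is radial and uniform over the Gaussian sphere, Φ = E·4πr² = Q_enc/ε₀.
E = |Q_enc|/(4πε₀r²) = (6.916×10^-9)/(4π·8.85×10^-12·(0.0338)²) = 5.44e4 N/C.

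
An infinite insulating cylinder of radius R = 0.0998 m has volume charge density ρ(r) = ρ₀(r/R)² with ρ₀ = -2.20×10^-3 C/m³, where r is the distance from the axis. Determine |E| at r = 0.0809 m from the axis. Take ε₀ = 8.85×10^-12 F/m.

|E| = 3.30×10^6 N/C

Coaxial Gaussian cylinder, radius r = 0.0809 m, length L (r < R).
λ_enc = ∫₀^r ρ(r')·2πr' dr' = (2πρ₀/R²)·r^4/4 = -1.486×10^-5 C/m.
By Gauss's law (flux through the curved wall only), E·2πrL = λ_enc L/ε₀.
E = |λ_enc|/(2πε₀r) = (1.486×10^-5)/(2π·8.85×10^-12·0.0809) = 3.30×10^6 N/C.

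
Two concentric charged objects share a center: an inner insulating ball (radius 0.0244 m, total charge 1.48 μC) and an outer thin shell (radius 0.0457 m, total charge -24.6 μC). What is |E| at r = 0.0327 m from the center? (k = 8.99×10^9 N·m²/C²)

1.24×10^7 N/C

Use a concentric Gaussian sphere at r = 0.0327 m (between the bodies, 0.0244 m < r < 0.0457 m).
The shell at 0.0457 m lies outside the Gaussian surface, so Q_enc = 1.48 μC = 1.48e-6 C.
By Gauss's law, ∮E·dA = E·4πr² = Q_enc/ε₀.
E = k|Q_enc|/r² = (8.99×10^9)(1.48×10^-6)/(0.0327)² = 1.24e7 N/C.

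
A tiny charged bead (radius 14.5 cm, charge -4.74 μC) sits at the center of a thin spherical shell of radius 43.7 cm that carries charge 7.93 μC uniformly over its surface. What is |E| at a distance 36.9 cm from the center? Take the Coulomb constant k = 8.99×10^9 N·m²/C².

Use a concentric Gaussian sphere at r = 36.9 cm (between the bodies, 14.5 cm < r < 43.7 cm).
The shell at 43.7 cm lies outside the Gaussian surface, so Q_enc = -4.74 μC = -4.74×10^-6 C.
By Gauss's law, ∮E·dA = E·4πr² = Q_enc/ε₀.
E = k|Q_enc|/r² = (8.99×10^9)(4.74×10^-6)/(0.369)² = 3.13e5 N/C.

3.13e5 N/C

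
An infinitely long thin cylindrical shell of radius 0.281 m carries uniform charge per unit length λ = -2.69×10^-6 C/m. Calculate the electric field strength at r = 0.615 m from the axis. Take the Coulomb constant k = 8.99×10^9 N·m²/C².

Choose a coaxial cylinder of radius r = 0.615 m (arbitrary length L) as the Gaussian surface (r > 0.281 m).
The full line charge is enclosed: λ_enc = -2.69e-6 C/m.
Gauss's law: E·2πrL = λ_enc L/ε₀.
E = 2k|λ_enc|/r = 2(8.99×10^9)(2.69×10^-6)/(0.615) = 7.86e4 N/C.

7.86×10^4 N/C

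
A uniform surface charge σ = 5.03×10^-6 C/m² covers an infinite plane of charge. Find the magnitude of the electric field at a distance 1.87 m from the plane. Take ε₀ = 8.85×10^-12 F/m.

E = 2.84×10^5 V/m

Choose a cylindrical pillbox piercing the sheet, end faces (area A) parallel to it.
Only the two end caps contribute flux: Φ = 2EA. With Q_enc = σA, Gauss's law gives E = |σ|/(2ε₀).
E = |σ|/(2ε₀) = (5.03×10^-6)/(2·8.85×10^-12) = 2.84×10^5 N/C.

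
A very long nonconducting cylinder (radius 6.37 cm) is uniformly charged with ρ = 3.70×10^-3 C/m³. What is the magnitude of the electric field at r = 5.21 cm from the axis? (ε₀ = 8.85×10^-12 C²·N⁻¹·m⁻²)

|E| ≈ 1.09×10^7 N/C

Choose a coaxial cylinder of radius r = 5.21 cm (arbitrary length L) as the Gaussian surface (r < R).
Enclosed charge per unit length: λ_enc = ρ·πr² = (3.70×10^-3)π(0.0521)² = 3.155×10^-5 C/m.
Since E is radial and uniform over the curved surface, Φ = E·2πrL = Q_enc/ε₀ = λ_enc L/ε₀.
E = |λ_enc|/(2πε₀r) = (3.155e-5)/(2π·8.85×10^-12·0.0521) = 1.09×10^7 N/C.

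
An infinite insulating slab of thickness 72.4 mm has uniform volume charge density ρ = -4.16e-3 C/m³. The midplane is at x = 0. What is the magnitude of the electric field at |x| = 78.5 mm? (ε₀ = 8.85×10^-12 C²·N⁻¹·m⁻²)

The point |x| = 78.5 mm lies outside the slab (half-thickness 0.0362 m). A symmetric pillbox spanning the full slab encloses Q_enc = ρ·d·A.
Flux = 2EA ⇒ E = |ρ|d/(2ε₀), independent of distance outside.
E = (4.16×10^-3)(0.0724)/(2·8.85×10^-12) = 1.70×10^7 N/C.

|E| = 1.70×10^7 V/m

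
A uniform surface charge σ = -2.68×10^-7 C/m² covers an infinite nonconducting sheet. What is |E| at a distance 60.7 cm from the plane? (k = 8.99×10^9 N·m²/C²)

|E| = 1.51×10^4 N/C

By planar symmetry E is perpendicular to the sheet and uniform; use a Gaussian pillbox with flat faces of area A on each side of the sheet.
Only the two end caps contribute flux: Φ = 2EA. With Q_enc = σA, Gauss's law gives E = |σ|/(2ε₀).
E = 2πk|σ| = 2π(8.99×10^9)(2.68e-7) = 1.51e4 N/C.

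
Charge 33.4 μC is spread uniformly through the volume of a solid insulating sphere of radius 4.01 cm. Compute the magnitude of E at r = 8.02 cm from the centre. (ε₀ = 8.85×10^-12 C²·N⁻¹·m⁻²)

Symmetry ⇒ E = E(r) r̂. Gaussian sphere of radius r = 8.02 cm (r > R, so the entire charge is enclosed).
Q_enc = 33.4 μC = 3.34×10^-5 C.
Gauss's law: E·4πr² = Q_enc/ε₀.
E = |Q_enc|/(4πε₀r²) = (3.34×10^-5)/(4π·8.85×10^-12·(0.0802)²) = 4.67×10^7 N/C.

4.67×10^7 N/C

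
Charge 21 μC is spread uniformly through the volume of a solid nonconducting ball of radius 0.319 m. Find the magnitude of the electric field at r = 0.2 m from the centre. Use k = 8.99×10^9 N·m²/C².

By spherical symmetry E is radial; choose a Gaussian sphere of radius r = 0.2 m (r < R).
For a uniform sphere the enclosed fraction is (r/R)³, so Q_enc = (21 μC)(0.2/0.319)³ = 5.175×10^-6 C.
Applying ∮E·dA = Q_enc/ε₀ with Φ = E(4πr²):
E = k|Q_enc|/r² = (8.99×10^9)(5.175×10^-6)/(0.2)² = 1.16×10^6 N/C.

|E| ≈ 1.16×10^6 N/C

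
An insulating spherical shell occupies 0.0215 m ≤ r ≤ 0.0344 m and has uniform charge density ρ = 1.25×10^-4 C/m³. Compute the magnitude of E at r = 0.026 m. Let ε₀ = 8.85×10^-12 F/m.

Use a concentric Gaussian sphere at r = 0.026 m (within the shell material, 0.0215 m < r < 0.0344 m).
Only the shell between 0.0215 m and r is enclosed: Q_enc = ρ·(4π/3)(r³ − a³) = (1.25×10^-4)·(4π/3)·((0.026)³ − (0.0215)³) = 3.999e-9 C.
Since E is radial and uniform over the Gaussian sphere, Φ = E·4πr² = Q_enc/ε₀.
E = |Q_enc|/(4πε₀r²) = (3.999e-9)/(4π·8.85×10^-12·(0.026)²) = 5.32×10^4 N/C.

E = 5.32e4 V/m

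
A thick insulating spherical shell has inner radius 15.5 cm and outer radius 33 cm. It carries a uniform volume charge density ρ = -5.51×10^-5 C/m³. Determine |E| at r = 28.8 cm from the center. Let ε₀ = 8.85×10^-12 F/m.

Use a concentric Gaussian sphere at r = 28.8 cm (within the shell material, 15.5 cm < r < 33 cm).
Enclosed charge is the volume from a to r: Q_enc = (4π/3)ρ(r³ − a³) = -4.654×10^-6 C.
Applying ∮E·dA = Q_enc/ε₀ with Φ = E(4πr²):
E = |Q_enc|/(4πε₀r²) = (4.654e-6)/(4π·8.85×10^-12·(0.288)²) = 5.05×10^5 N/C.

|E| = 5.05e5 V/m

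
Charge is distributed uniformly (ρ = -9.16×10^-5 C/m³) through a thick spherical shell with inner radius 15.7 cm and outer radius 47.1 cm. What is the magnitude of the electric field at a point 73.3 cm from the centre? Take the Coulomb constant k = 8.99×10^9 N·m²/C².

Use a concentric Gaussian sphere at r = 73.3 cm (r > 47.1 cm, enclosing the whole shell).
Q_enc = ρ·(4π/3)(b³ − a³) = (-9.16×10^-5)·(4π/3)·((0.471)³ − (0.157)³) = -3.861e-5 C.
Applying ∮E·dA = Q_enc/ε₀ with Φ = E(4πr²):
E = k|Q_enc|/r² = (8.99×10^9)(3.861×10^-5)/(0.733)² = 6.46e5 N/C.

6.46e5 N/C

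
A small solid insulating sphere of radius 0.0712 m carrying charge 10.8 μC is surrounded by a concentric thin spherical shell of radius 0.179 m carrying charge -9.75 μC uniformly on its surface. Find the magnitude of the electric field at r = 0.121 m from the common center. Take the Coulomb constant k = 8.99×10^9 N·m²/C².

6.63e6 V/m

Use a concentric Gaussian sphere at r = 0.121 m (between the bodies, 0.0712 m < r < 0.179 m).
The shell at 0.179 m lies outside the Gaussian surface, so Q_enc = 10.8 μC = 1.08e-5 C.
By Gauss's law, ∮E·dA = E·4πr² = Q_enc/ε₀.
E = k|Q_enc|/r² = (8.99×10^9)(1.08×10^-5)/(0.121)² = 6.63×10^6 N/C.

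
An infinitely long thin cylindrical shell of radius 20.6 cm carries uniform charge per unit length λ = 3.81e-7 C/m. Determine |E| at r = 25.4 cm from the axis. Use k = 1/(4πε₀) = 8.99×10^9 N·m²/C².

Choose a coaxial cylinder of radius r = 25.4 cm (arbitrary length L) as the Gaussian surface (r > 20.6 cm).
The full line charge is enclosed: λ_enc = 3.81×10^-7 C/m.
Since E is radial and uniform over the curved surface, Φ = E·2πrL = Q_enc/ε₀ = λ_enc L/ε₀.
E = 2k|λ_enc|/r = 2(8.99×10^9)(3.81×10^-7)/(0.254) = 2.70×10^4 N/C.

|E| = 2.70×10^4 N/C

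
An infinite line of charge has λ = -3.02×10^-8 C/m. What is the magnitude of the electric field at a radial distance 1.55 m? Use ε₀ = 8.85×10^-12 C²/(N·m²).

E ≈ 350 N/C

By cylindrical symmetry E is radial; use a coaxial Gaussian cylinder of radius 1.55 m and length L.
Q_enc = λL, so λ_enc = -3.02×10^-8 C/m.
Since E is radial and uniform over the curved surface, Φ = E·2πrL = Q_enc/ε₀ = λ_enc L/ε₀.
E = |λ_enc|/(2πε₀r) = (3.02×10^-8)/(2π·8.85×10^-12·1.55) = 350 N/C.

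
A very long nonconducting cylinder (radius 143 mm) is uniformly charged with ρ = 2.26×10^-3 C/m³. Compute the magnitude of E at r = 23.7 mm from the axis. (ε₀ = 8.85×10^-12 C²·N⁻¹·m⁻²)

Coaxial Gaussian cylinder, radius r = 23.7 mm, length L (r < R).
Charge inside radius r per length L is ρ·πr²·L, so λ_enc = ρπr² = 3.988×10^-6 C/m.
Applying ∮E·dA = Q_enc/ε₀ with the end caps contributing no flux:
E = |λ_enc|/(2πε₀r) = (3.988×10^-6)/(2π·8.85×10^-12·0.0237) = 3.03×10^6 N/C.

E ≈ 3.03×10^6 N/C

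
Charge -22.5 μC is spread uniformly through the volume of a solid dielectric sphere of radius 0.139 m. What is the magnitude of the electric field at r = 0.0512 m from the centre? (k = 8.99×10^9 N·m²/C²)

|E| ≈ 3.86e6 V/m

Symmetry ⇒ E = E(r) r̂. Gaussian sphere of radius r = 0.0512 m (r < R).
For a uniform sphere the enclosed fraction is (r/R)³, so Q_enc = (-22.5 μC)(0.0512/0.139)³ = -1.124e-6 C.
Applying ∮E·dA = Q_enc/ε₀ with Φ = E(4πr²):
E = k|Q_enc|/r² = (8.99×10^9)(1.124e-6)/(0.0512)² = 3.86×10^6 N/C.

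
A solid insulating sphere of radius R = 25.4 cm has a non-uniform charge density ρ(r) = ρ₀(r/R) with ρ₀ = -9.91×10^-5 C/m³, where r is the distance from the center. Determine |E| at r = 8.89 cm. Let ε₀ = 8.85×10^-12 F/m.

E = 8.71e4 N/C

Symmetry ⇒ E = E(r) r̂. Gaussian sphere of radius r = 8.89 cm (r < R).
Integrate the density: Q_enc = 4π ∫₀^r ρ₀(r'/R)^1 r'² dr' = 4πρ₀ r^4/(4·R) = -7.656×10^-8 C.
By Gauss's law, ∮E·dA = E·4πr² = Q_enc/ε₀.
E = |Q_enc|/(4πε₀r²) = (7.656×10^-8)/(4π·8.85×10^-12·(0.0889)²) = 8.71e4 N/C.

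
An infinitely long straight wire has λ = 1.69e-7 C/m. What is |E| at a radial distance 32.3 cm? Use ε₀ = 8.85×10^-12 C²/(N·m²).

By cylindrical symmetry E is radial; use a coaxial Gaussian cylinder of radius 32.3 cm and length L.
Q_enc = λL, so λ_enc = 1.69×10^-7 C/m.
Since E is radial and uniform over the curved surface, Φ = E·2πrL = Q_enc/ε₀ = λ_enc L/ε₀.
E = |λ_enc|/(2πε₀r) = (1.69e-7)/(2π·8.85×10^-12·0.323) = 9.41×10^3 N/C.

|E| ≈ 9.41e3 N/C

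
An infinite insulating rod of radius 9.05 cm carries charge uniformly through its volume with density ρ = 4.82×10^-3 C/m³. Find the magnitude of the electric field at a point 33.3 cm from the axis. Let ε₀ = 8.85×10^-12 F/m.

|E| ≈ 6.70×10^6 V/m

Choose a coaxial cylinder of radius r = 33.3 cm (arbitrary length L) as the Gaussian surface (r > 9.05 cm, full cross-section enclosed).
λ_enc = ρ·πR² = (4.82×10^-3)π(0.0905)² = 1.24×10^-4 C/m.
Applying ∮E·dA = Q_enc/ε₀ with the end caps contributing no flux:
E = |λ_enc|/(2πε₀r) = (1.24×10^-4)/(2π·8.85×10^-12·0.333) = 6.70e6 N/C.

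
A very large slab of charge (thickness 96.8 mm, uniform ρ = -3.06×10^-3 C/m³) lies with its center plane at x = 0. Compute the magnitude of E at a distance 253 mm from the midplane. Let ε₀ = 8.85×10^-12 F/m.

The point |x| = 253 mm lies outside the slab (half-thickness 0.0484 m). A symmetric pillbox spanning the full slab encloses Q_enc = ρ·d·A.
Flux = 2EA ⇒ E = |ρ|d/(2ε₀), independent of distance outside.
E = (3.06×10^-3)(0.0968)/(2·8.85×10^-12) = 1.67×10^7 N/C.

E ≈ 1.67e7 V/m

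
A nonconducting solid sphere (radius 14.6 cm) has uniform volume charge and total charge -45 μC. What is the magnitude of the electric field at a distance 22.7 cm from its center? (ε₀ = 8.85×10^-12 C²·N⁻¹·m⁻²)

Symmetry ⇒ E = E(r) r̂. Gaussian sphere of radius r = 22.7 cm (r > R, so the entire charge is enclosed).
Q_enc = -45 μC = -4.50×10^-5 C.
Since E is radial and uniform over the Gaussian sphere, Φ = E·4πr² = Q_enc/ε₀.
E = |Q_enc|/(4πε₀r²) = (4.50×10^-5)/(4π·8.85×10^-12·(0.227)²) = 7.85×10^6 N/C.

E ≈ 7.85e6 V/m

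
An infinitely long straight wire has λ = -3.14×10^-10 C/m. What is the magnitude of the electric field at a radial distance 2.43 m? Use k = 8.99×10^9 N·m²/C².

2.32 N/C

Take a coaxial cylindrical Gaussian surface of radius r = 2.43 m and length L.
Q_enc = λL, so λ_enc = -3.14e-10 C/m.
By Gauss's law (flux through the curved wall only), E·2πrL = λ_enc L/ε₀.
E = 2k|λ_enc|/r = 2(8.99×10^9)(3.14×10^-10)/(2.43) = 2.32 N/C.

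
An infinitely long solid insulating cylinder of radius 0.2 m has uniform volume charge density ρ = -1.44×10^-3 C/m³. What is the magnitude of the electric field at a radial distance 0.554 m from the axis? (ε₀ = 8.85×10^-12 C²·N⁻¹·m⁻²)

|E| ≈ 5.87e6 N/C

Coaxial Gaussian cylinder, radius r = 0.554 m, length L (r > 0.2 m, full cross-section enclosed).
λ_enc = ρ·πR² = (-1.44e-3)π(0.2)² = -1.81e-4 C/m.
By Gauss's law (flux through the curved wall only), E·2πrL = λ_enc L/ε₀.
E = |λ_enc|/(2πε₀r) = (1.81×10^-4)/(2π·8.85×10^-12·0.554) = 5.87×10^6 N/C.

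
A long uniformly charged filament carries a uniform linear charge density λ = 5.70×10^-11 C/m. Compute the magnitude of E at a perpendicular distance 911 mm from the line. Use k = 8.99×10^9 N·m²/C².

Take a coaxial cylindrical Gaussian surface of radius r = 911 mm and length L.
Q_enc = λL, so λ_enc = 5.70e-11 C/m.
By Gauss's law (flux through the curved wall only), E·2πrL = λ_enc L/ε₀.
E = 2k|λ_enc|/r = 2(8.99×10^9)(5.70×10^-11)/(0.911) = 1.12 N/C.

E ≈ 1.12 N/C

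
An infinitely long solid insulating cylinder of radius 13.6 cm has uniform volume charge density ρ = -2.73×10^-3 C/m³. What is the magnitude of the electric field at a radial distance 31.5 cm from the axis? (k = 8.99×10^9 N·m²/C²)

By cylindrical symmetry E is radial; use a coaxial Gaussian cylinder of radius 31.5 cm and length L (r > 13.6 cm, full cross-section enclosed).
λ_enc = ρ·πR² = (-2.73×10^-3)π(0.136)² = -1.586e-4 C/m.
Since E is radial and uniform over the curved surface, Φ = E·2πrL = Q_enc/ε₀ = λ_enc L/ε₀.
E = 2k|λ_enc|/r = 2(8.99×10^9)(1.586e-4)/(0.315) = 9.05e6 N/C.

|E| ≈ 9.05×10^6 N/C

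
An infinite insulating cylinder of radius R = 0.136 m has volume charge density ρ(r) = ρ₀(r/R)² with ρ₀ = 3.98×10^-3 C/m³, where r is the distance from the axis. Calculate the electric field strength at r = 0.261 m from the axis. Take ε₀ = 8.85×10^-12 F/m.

|E| ≈ 7.97×10^6 N/C

Take a coaxial cylindrical Gaussian surface of radius r = 0.261 m and length L (r > R, full charge per length enclosed).
λ_enc = 2π ∫₀^R ρ₀(r'/R)^2 r' dr' = 2πρ₀R²/4 = 1.156×10^-4 C/m.
Gauss's law: E·2πrL = λ_enc L/ε₀.
E = |λ_enc|/(2πε₀r) = (1.156×10^-4)/(2π·8.85×10^-12·0.261) = 7.97×10^6 N/C.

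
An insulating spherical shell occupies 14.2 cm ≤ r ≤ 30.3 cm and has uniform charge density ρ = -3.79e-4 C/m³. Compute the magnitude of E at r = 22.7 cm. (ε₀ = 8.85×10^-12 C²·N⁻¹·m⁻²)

|E| = 2.45×10^6 N/C

Take a concentric spherical Gaussian surface of radius r = 22.7 cm (within the shell material, 14.2 cm < r < 30.3 cm).
Enclosed charge is the volume from a to r: Q_enc = (4π/3)ρ(r³ − a³) = -1.402e-5 C.
Since E is radial and uniform over the Gaussian sphere, Φ = E·4πr² = Q_enc/ε₀.
E = |Q_enc|/(4πε₀r²) = (1.402×10^-5)/(4π·8.85×10^-12·(0.227)²) = 2.45×10^6 N/C.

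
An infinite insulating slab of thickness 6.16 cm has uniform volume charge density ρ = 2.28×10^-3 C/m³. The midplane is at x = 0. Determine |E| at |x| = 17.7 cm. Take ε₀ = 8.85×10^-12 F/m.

The point |x| = 17.7 cm lies outside the slab (half-thickness 0.0308 m). A symmetric pillbox spanning the full slab encloses Q_enc = ρ·d·A.
Flux = 2EA ⇒ E = |ρ|d/(2ε₀), independent of distance outside.
E = (2.28×10^-3)(0.0616)/(2·8.85×10^-12) = 7.93×10^6 N/C.

|E| ≈ 7.93e6 N/C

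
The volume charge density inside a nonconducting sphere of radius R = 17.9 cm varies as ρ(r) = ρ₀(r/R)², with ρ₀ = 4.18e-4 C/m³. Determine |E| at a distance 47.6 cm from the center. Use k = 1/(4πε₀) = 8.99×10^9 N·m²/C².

2.39×10^5 N/C

By spherical symmetry E is radial; choose a Gaussian sphere of radius r = 47.6 cm (r > R, all charge enclosed).
Q_enc = 4π ∫₀^R ρ₀(r'/R)^2 r'² dr' = 4πρ₀R³/5 = 6.025×10^-6 C.
Applying ∮E·dA = Q_enc/ε₀ with Φ = E(4πr²):
E = k|Q_enc|/r² = (8.99×10^9)(6.025×10^-6)/(0.476)² = 2.39×10^5 N/C.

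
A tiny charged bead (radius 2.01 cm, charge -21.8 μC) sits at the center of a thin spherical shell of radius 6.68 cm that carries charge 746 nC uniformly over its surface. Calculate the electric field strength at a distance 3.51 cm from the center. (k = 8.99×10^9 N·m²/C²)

|E| ≈ 1.59×10^8 N/C

By spherical symmetry E is radial; choose a Gaussian sphere of radius r = 3.51 cm (between the bodies, 2.01 cm < r < 6.68 cm).
The shell at 6.68 cm lies outside the Gaussian surface, so Q_enc = -21.8 μC = -2.18×10^-5 C.
By Gauss's law, ∮E·dA = E·4πr² = Q_enc/ε₀.
E = k|Q_enc|/r² = (8.99×10^9)(2.18×10^-5)/(0.0351)² = 1.59×10^8 N/C.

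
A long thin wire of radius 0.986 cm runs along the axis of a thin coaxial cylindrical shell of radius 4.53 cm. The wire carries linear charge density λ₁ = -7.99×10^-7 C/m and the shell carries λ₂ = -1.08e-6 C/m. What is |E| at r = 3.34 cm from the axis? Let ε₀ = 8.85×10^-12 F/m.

Take a coaxial cylindrical Gaussian surface of radius r = 3.34 cm and length L (between the conductors, 0.986 cm < r < 4.53 cm).
Only the inner wire is enclosed; the outer shell contributes nothing inside itself. λ_enc = λ₁ = -7.99e-7 C/m.
Applying ∮E·dA = Q_enc/ε₀ with the end caps contributing no flux:
E = |λ_enc|/(2πε₀r) = (7.99e-7)/(2π·8.85×10^-12·0.0334) = 4.30×10^5 N/C.

E ≈ 4.30e5 N/C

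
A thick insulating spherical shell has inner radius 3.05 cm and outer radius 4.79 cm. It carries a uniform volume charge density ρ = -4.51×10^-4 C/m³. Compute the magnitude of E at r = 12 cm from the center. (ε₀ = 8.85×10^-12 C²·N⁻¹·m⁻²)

9.62e4 N/C

Use a concentric Gaussian sphere at r = 12 cm (r > 4.79 cm, enclosing the whole shell).
Q_enc = ρ·(4π/3)(b³ − a³) = (-4.51×10^-4)·(4π/3)·((0.0479)³ − (0.0305)³) = -1.54×10^-7 C.
By Gauss's law, ∮E·dA = E·4πr² = Q_enc/ε₀.
E = |Q_enc|/(4πε₀r²) = (1.54e-7)/(4π·8.85×10^-12·(0.12)²) = 9.62e4 N/C.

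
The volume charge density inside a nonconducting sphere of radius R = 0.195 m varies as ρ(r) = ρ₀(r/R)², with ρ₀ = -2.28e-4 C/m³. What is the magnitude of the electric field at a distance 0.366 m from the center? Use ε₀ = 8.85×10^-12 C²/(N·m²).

E = 2.85e5 N/C

Take a concentric spherical Gaussian surface of radius r = 0.366 m (r > R, all charge enclosed).
Q_enc = 4π ∫₀^R ρ₀(r'/R)^2 r'² dr' = 4πρ₀R³/5 = -4.249×10^-6 C.
Since E is radial and uniform over the Gaussian sphere, Φ = E·4πr² = Q_enc/ε₀.
E = |Q_enc|/(4πε₀r²) = (4.249e-6)/(4π·8.85×10^-12·(0.366)²) = 2.85×10^5 N/C.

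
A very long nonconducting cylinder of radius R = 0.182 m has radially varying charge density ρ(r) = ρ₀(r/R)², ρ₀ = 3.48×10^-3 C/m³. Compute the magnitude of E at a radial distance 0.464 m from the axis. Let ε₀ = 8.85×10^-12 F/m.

By cylindrical symmetry E is radial; use a coaxial Gaussian cylinder of radius 0.464 m and length L (r > R, full charge per length enclosed).
λ_enc = 2π ∫₀^R ρ₀(r'/R)^2 r' dr' = 2πρ₀R²/4 = 1.811e-4 C/m.
Gauss's law: E·2πrL = λ_enc L/ε₀.
E = |λ_enc|/(2πε₀r) = (1.811×10^-4)/(2π·8.85×10^-12·0.464) = 7.02×10^6 N/C.

|E| = 7.02×10^6 N/C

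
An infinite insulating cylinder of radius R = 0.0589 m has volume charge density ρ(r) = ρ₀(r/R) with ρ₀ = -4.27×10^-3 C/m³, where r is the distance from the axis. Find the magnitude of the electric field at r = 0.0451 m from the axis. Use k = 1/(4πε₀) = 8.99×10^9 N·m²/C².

By cylindrical symmetry E is radial; use a coaxial Gaussian cylinder of radius 0.0451 m and length L (r < R).
λ_enc = ∫₀^r ρ(r')·2πr' dr' = (2πρ₀/R)·r^3/3 = -1.393e-5 C/m.
By Gauss's law (flux through the curved wall only), E·2πrL = λ_enc L/ε₀.
E = 2k|λ_enc|/r = 2(8.99×10^9)(1.393×10^-5)/(0.0451) = 5.55e6 N/C.

|E| = 5.55×10^6 V/m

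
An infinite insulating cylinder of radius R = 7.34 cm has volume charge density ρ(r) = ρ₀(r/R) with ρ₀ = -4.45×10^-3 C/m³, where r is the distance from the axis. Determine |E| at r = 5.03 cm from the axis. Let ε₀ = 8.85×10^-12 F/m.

E ≈ 5.78e6 V/m

Choose a coaxial cylinder of radius r = 5.03 cm (arbitrary length L) as the Gaussian surface (r < R).
λ_enc = ∫₀^r ρ(r')·2πr' dr' = (2πρ₀/R)·r^3/3 = -1.616×10^-5 C/m.
Applying ∮E·dA = Q_enc/ε₀ with the end caps contributing no flux:
E = |λ_enc|/(2πε₀r) = (1.616e-5)/(2π·8.85×10^-12·0.0503) = 5.78e6 N/C.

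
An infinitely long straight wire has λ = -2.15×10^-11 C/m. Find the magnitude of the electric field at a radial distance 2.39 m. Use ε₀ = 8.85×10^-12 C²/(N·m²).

|E| ≈ 0.162 N/C

Choose a coaxial cylinder of radius r = 2.39 m (arbitrary length L) as the Gaussian surface.
Q_enc = λL, so λ_enc = -2.15e-11 C/m.
Gauss's law: E·2πrL = λ_enc L/ε₀.
E = |λ_enc|/(2πε₀r) = (2.15×10^-11)/(2π·8.85×10^-12·2.39) = 0.162 N/C.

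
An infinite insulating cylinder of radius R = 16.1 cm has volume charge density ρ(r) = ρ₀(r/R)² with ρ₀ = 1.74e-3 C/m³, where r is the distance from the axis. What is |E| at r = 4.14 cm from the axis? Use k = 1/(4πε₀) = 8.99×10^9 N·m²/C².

Take a coaxial cylindrical Gaussian surface of radius r = 4.14 cm and length L (r < R).
λ_enc = ∫₀^r ρ(r')·2πr' dr' = (2πρ₀/R²)·r^4/4 = 3.098e-7 C/m.
Gauss's law: E·2πrL = λ_enc L/ε₀.
E = 2k|λ_enc|/r = 2(8.99×10^9)(3.098e-7)/(0.0414) = 1.35×10^5 N/C.

|E| ≈ 1.35×10^5 N/C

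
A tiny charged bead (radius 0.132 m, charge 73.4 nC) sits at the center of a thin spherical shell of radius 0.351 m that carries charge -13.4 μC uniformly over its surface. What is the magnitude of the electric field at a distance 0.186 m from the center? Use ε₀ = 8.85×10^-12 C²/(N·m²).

Symmetry ⇒ E = E(r) r̂. Gaussian sphere of radius r = 0.186 m (between the bodies, 0.132 m < r < 0.351 m).
Only the inner charge is enclosed; the outer shell contributes nothing inside itself. Q_enc = 73.4 nC = 7.34×10^-8 C.
Since E is radial and uniform over the Gaussian sphere, Φ = E·4πr² = Q_enc/ε₀.
E = |Q_enc|/(4πε₀r²) = (7.34e-8)/(4π·8.85×10^-12·(0.186)²) = 1.91e4 N/C.

|E| = 1.91e4 N/C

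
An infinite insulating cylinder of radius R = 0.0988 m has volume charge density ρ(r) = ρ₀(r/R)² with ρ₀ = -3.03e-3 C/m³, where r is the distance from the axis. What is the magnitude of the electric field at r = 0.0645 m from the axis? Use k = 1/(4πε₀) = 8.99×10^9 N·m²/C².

Take a coaxial cylindrical Gaussian surface of radius r = 0.0645 m and length L (r < R).
λ_enc = ∫₀^r ρ(r')·2πr' dr' = (2πρ₀/R²)·r^4/4 = -8.439e-6 C/m.
Applying ∮E·dA = Q_enc/ε₀ with the end caps contributing no flux:
E = 2k|λ_enc|/r = 2(8.99×10^9)(8.439×10^-6)/(0.0645) = 2.35×10^6 N/C.

|E| ≈ 2.35×10^6 V/m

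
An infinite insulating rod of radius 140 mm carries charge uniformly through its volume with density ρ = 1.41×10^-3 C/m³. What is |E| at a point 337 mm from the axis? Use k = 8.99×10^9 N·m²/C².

|E| ≈ 4.63e6 N/C

By cylindrical symmetry E is radial; use a coaxial Gaussian cylinder of radius 337 mm and length L (r > 140 mm, full cross-section enclosed).
λ_enc = ρ·πR² = (1.41×10^-3)π(0.14)² = 8.682e-5 C/m.
By Gauss's law (flux through the curved wall only), E·2πrL = λ_enc L/ε₀.
E = 2k|λ_enc|/r = 2(8.99×10^9)(8.682×10^-5)/(0.337) = 4.63×10^6 N/C.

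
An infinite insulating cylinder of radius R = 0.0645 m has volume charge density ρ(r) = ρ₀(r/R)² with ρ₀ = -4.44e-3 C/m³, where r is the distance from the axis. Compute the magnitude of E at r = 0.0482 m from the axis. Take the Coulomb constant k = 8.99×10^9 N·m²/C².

Coaxial Gaussian cylinder, radius r = 0.0482 m, length L (r < R).
Integrating ρ over the cross-section to radius r: λ_enc = (2πρ₀/R²) ∫₀^r r'^3 dr' = 2πρ₀ r^4/(4·R²) = -9.048×10^-6 C/m.
Applying ∮E·dA = Q_enc/ε₀ with the end caps contributing no flux:
E = 2k|λ_enc|/r = 2(8.99×10^9)(9.048×10^-6)/(0.0482) = 3.38×10^6 N/C.

|E| = 3.38e6 V/m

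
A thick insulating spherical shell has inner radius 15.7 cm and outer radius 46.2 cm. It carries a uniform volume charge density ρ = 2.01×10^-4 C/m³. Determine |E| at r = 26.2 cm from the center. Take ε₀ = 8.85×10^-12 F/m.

Symmetry ⇒ E = E(r) r̂. Gaussian sphere of radius r = 26.2 cm (within the shell material, 15.7 cm < r < 46.2 cm).
Enclosed charge is the volume from a to r: Q_enc = (4π/3)ρ(r³ − a³) = 1.188×10^-5 C.
Since E is radial and uniform over the Gaussian sphere, Φ = E·4πr² = Q_enc/ε₀.
E = |Q_enc|/(4πε₀r²) = (1.188e-5)/(4π·8.85×10^-12·(0.262)²) = 1.56×10^6 N/C.

E = 1.56×10^6 V/m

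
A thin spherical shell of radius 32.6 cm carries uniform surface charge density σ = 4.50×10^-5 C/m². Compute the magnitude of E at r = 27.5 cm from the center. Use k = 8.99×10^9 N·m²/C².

E = 0

Symmetry ⇒ E = E(r) r̂. Gaussian sphere of radius r = 27.5 cm (inside the shell, r < 32.6 cm).
All the charge is outside the Gaussian surface: Q_enc = 0, hence E = 0 everywhere inside the shell.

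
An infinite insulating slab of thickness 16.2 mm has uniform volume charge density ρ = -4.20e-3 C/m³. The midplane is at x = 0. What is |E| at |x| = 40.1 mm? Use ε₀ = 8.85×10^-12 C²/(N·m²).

The point |x| = 40.1 mm lies outside the slab (half-thickness 0.0081 m). A symmetric pillbox spanning the full slab encloses Q_enc = ρ·d·A.
Flux = 2EA ⇒ E = |ρ|d/(2ε₀), independent of distance outside.
E = (4.20×10^-3)(0.0162)/(2·8.85×10^-12) = 3.84×10^6 N/C.

|E| = 3.84×10^6 N/C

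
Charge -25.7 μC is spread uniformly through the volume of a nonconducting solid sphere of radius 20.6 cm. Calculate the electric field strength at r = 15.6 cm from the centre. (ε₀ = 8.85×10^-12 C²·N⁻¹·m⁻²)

Use a concentric Gaussian sphere at r = 15.6 cm (r < R).
Only the charge within r is enclosed: Q_enc = Q·(r/R)³ = (-25.7 μC)·(15.6 cm/20.6 cm)³ = -1.116×10^-5 C.
By Gauss's law, ∮E·dA = E·4πr² = Q_enc/ε₀.
E = |Q_enc|/(4πε₀r²) = (1.116e-5)/(4π·8.85×10^-12·(0.156)²) = 4.12×10^6 N/C.

|E| ≈ 4.12×10^6 N/C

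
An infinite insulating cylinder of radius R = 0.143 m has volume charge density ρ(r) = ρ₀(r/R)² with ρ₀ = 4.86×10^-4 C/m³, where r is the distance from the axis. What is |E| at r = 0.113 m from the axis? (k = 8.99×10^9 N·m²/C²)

E = 9.69e5 N/C

Choose a coaxial cylinder of radius r = 0.113 m (arbitrary length L) as the Gaussian surface (r < R).
λ_enc = ∫₀^r ρ(r')·2πr' dr' = (2πρ₀/R²)·r^4/4 = 6.087e-6 C/m.
Gauss's law: E·2πrL = λ_enc L/ε₀.
E = 2k|λ_enc|/r = 2(8.99×10^9)(6.087e-6)/(0.113) = 9.69e5 N/C.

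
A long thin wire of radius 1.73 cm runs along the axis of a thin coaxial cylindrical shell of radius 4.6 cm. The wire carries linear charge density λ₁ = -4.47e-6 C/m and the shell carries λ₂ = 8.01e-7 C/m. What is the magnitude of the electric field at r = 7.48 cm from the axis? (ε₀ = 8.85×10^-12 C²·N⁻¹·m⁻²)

Take a coaxial cylindrical Gaussian surface of radius r = 7.48 cm and length L (r > 4.6 cm, enclosing both).
λ_enc = λ₁ + λ₂ = (-4.47e-6) + (8.01×10^-7) = -3.669×10^-6 C/m.
Since E is radial and uniform over the curved surface, Φ = E·2πrL = Q_enc/ε₀ = λ_enc L/ε₀.
E = |λ_enc|/(2πε₀r) = (3.669×10^-6)/(2π·8.85×10^-12·0.0748) = 8.82e5 N/C.

|E| ≈ 8.82×10^5 V/m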